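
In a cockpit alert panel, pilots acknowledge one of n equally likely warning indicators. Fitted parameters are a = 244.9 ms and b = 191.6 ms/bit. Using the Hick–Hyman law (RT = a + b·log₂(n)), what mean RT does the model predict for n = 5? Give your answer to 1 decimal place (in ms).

689.8 ms

log₂(5) = 2.3219 bits, so RT = 244.9 + 191.6 × 2.3219 ≈ 689.781 ms.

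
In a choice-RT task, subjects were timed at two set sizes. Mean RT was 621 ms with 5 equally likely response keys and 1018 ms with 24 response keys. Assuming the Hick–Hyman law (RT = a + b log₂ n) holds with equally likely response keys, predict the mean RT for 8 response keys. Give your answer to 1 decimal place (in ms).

740.0 ms

With log₂ n on the abscissa the relation is linear; from the two conditions:
  b = (1018 − 621) / (log₂ 24 − log₂ 5) = 397 / (4.5850 − 2.3219) = 175.428 ms/bit
  a = 621 − 175.428 × 2.3219 = 213.668 ms
Then RT(8) = 213.668 + 175.428 × log₂ 8 = 213.668 + 175.428 × 3 ≈ 739.953 ms.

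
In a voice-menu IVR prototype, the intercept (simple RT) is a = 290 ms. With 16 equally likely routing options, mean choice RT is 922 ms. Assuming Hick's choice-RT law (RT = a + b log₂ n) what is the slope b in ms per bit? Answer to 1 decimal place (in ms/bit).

b = (922 − 290) / log₂(16) = 632 / 4 = 158.000 ms/bit.

158.0 ms/bit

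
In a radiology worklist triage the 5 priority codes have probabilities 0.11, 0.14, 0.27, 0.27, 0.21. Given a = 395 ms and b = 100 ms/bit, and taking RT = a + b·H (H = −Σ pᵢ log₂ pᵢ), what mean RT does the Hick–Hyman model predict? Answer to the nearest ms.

H = 0.11·log₂(1/0.11) + 0.14·log₂(1/0.14) + 0.27·log₂(1/0.27) + 0.27·log₂(1/0.27) + 0.21·log₂(1/0.21) = 2.2403 bits.
RT = 395 + 100 × 2.2403 = 619.03 ms.

619 ms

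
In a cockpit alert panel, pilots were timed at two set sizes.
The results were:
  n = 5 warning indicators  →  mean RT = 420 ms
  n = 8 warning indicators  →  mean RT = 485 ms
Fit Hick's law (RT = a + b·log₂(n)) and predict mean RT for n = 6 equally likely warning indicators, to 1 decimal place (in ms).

445.2 ms

RT is linear in log₂ n, so two points fix the line:
  b = (485 − 420) / (log₂ 8 − log₂ 5) = 65 / (3 − 2.3219) = 95.860 ms/bit
  a = 420 − 95.860 × 2.3219 = 197.420 ms
Then RT(6) = 197.420 + 95.860 × log₂ 6 = 197.420 + 95.860 × 2.5850 ≈ 445.214 ms.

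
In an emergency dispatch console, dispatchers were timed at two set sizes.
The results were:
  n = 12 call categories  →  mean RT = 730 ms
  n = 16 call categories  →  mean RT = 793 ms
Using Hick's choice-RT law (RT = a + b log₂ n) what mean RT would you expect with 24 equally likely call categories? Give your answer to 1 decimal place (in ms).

881.8 ms

Fit slope and intercept:
  b = (793 − 730) / (log₂ 16 − log₂ 12) = 63 / (4 − 3.5850) = 151.794 ms/bit
  a = 730 − 151.794 × 3.5850 = 185.826 ms
Then RT(24) = 185.826 + 151.794 × log₂ 24 = 185.826 + 151.794 × 4.5850 ≈ 881.794 ms.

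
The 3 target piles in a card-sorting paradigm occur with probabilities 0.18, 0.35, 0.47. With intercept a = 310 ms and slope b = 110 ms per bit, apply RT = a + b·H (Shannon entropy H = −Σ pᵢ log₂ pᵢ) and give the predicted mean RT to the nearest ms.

474 ms

Entropy contributions −pᵢ log₂ pᵢ: 0.4453, 0.5301, 0.5120; sum H = 1.4874 bits.
RT = a + bH = 310 + 110·1.4874 = 473.61 ms.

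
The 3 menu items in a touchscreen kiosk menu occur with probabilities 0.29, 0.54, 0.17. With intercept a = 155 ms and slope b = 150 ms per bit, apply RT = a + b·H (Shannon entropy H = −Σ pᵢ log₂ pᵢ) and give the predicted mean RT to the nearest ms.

H = 0.29·log₂(1/0.29) + 0.54·log₂(1/0.54) + 0.17·log₂(1/0.17) = 1.4325 bits.
RT = 155 + 150 × 1.4325 = 369.88 ms.

370 ms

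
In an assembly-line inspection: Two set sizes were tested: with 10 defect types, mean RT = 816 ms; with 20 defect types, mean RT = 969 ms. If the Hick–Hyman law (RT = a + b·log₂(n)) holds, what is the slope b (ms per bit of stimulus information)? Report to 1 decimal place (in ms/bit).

The slope on a log₂ axis is (969 − 816) / (4.3219 − 3.3219) = 153.000 ms/bit.

153.0 ms/bit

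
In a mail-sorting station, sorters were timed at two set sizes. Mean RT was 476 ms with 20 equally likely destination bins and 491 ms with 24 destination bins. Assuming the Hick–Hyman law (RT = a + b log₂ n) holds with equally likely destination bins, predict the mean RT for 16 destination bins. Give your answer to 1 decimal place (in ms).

RT is linear in log₂ n, so two points fix the line:
  b = (491 − 476) / (log₂ 24 − log₂ 20) = 15 / (4.5850 − 4.3219) = 57.027 ms/bit
  a = 476 − 57.027 × 4.3219 = 229.534 ms
Then RT(16) = 229.534 + 57.027 × log₂ 16 = 229.534 + 57.027 × 4 ≈ 457.641 ms.

457.6 ms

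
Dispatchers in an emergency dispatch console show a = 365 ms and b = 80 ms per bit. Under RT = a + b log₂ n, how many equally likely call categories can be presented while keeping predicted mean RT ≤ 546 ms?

4

Set 365 + 80·log₂ n ≤ 546 → log₂ n ≤ (546 − 365)/80 = 2.2625.
So n ≤ 2^2.2625 = 4.798; the largest integer n is 4.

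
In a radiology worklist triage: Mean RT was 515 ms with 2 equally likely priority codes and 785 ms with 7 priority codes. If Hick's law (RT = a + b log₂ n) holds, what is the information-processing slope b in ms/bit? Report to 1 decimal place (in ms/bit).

149.4 ms/bit

The slope on a log₂ axis is (785 − 515) / (2.8074 − 1) = 149.390 ms/bit.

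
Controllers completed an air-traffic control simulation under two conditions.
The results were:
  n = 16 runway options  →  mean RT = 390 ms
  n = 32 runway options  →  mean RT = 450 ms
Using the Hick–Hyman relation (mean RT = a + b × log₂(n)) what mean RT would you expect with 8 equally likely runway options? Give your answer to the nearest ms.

Fit slope and intercept:
  b = (450 − 390) / (log₂ 32 − log₂ 16) = 60 / (5 − 4) = 60 ms/bit
  a = 390 − 60 × 4 = 150 ms
Then RT(8) = 150 + 60 × log₂ 8 = 150 + 60 × 3 ≈ 330.000 ms.

330 ms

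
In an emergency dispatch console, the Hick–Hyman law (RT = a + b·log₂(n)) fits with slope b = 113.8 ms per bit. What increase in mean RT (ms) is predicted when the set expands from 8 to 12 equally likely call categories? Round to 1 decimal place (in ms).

66.6 ms

The intercept a cancels: ΔRT = b·(log₂ n₂ − log₂ n₁) = b·log₂(n₂/n₁).
log₂(12) − log₂(8) = 3.5850 − 3 = 0.5850.
ΔRT = 113.8 × 0.5850 = 66.569 ms.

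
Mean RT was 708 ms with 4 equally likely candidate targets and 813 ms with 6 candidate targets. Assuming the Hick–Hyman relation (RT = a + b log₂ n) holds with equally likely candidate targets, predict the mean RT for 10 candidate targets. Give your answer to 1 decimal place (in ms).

945.3 ms

RT is linear in log₂ n, so two points fix the line:
  b = (813 − 708) / (log₂ 6 − log₂ 4) = 105 / (2.5850 − 2) = 179.499 ms/bit
  a = 708 − 179.499 × 2 = 349.003 ms
Then RT(10) = 349.003 + 179.499 × log₂ 10 = 349.003 + 179.499 × 3.3219 ≈ 945.284 ms.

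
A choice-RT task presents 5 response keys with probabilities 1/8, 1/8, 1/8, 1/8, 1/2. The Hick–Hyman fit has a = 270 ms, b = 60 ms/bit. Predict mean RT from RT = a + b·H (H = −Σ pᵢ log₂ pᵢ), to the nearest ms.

Each term −pᵢ log₂ pᵢ: 0.125·3 + 0.125·3 + 0.125·3 + 0.125·3 + 0.5·1; summed, H = 2.000 bits.
Mean RT = a + bH = 270 + 60·2.000 = 390.00 ms.

390 ms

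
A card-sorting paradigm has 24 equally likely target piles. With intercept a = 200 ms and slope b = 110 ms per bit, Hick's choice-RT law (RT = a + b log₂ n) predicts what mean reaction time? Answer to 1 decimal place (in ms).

log₂(24) = 4.5850 bits, so RT = 200 + 110 × 4.5850 ≈ 704.346 ms.

704.3 ms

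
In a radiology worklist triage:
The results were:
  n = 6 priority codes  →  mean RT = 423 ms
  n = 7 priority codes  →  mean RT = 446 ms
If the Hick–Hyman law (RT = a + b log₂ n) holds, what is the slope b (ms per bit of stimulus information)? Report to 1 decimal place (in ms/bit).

103.4 ms/bit

Slope: b = (446 − 423) / (log₂ 7 − log₂ 6) = 23/0.2224 = 103.421 ms/bit.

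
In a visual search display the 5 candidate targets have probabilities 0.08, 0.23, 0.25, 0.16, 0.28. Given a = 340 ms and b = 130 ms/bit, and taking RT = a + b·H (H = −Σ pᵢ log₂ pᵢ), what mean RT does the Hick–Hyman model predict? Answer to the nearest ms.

Entropy contributions −pᵢ log₂ pᵢ: 0.2915, 0.4877, 0.5000, 0.4230, 0.5142; sum H = 2.2164 bits.
RT = a + bH = 340 + 130·2.2164 = 628.13 ms.

628 ms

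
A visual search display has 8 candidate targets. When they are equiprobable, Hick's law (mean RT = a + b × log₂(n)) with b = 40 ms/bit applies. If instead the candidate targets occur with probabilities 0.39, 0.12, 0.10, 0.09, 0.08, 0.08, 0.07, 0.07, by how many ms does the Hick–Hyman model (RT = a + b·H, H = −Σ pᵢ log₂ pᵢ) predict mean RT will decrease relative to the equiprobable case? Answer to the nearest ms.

14 ms

The RT saving is b·ΔH. Equiprobable H₀ = log₂(8) = 3.0000 bits; with the given probabilities H = 2.6618 bits.
b·(H₀ − H) = 40 × (3.0000 − 2.6618) = 13.53 ms.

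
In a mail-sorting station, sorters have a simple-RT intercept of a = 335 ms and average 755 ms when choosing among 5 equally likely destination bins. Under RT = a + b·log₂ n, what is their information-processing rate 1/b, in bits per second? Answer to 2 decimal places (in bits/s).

5.53 bits/s

b = (755 − 335)/log₂ 5 = 420/2.3219 = 180.884 ms per bit = 0.18088 s/bit; the reciprocal is 5.528 bits/s.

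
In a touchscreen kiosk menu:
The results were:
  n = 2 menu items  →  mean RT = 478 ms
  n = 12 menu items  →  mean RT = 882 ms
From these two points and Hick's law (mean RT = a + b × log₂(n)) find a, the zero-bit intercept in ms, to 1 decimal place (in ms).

321.7 ms

b = (RT₂ − RT₁)/(log₂ n₂ − log₂ n₁) = (882 − 478)/(3.5850 − 1) = 156.289 ms/bit.
a = RT₁ − b·log₂ n₁ = 478 − 156.289 × 1 = 321.711 ms.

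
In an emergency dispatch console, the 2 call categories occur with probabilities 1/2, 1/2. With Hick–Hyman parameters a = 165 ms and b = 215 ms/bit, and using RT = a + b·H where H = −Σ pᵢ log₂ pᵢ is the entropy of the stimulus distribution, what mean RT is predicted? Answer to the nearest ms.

380 ms

H = −Σ pᵢ log₂ pᵢ = 0.5·1 + 0.5·1 = 1.000 bits.
RT = 165 + 215 × 1.000 = 380.00 ms.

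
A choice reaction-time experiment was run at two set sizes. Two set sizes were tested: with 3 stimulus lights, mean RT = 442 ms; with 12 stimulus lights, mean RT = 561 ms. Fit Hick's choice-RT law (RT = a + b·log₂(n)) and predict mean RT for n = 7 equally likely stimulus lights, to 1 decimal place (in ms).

Solve the two-equation system in a and b:
  b = (561 − 442) / (log₂ 12 − log₂ 3) = 119 / (3.5850 − 1.5850) = 59.500 ms/bit
  a = 442 − 59.500 × 1.5850 = 347.695 ms
Then RT(7) = 347.695 + 59.500 × log₂ 7 = 347.695 + 59.500 × 2.8074 ≈ 514.732 ms.

514.7 ms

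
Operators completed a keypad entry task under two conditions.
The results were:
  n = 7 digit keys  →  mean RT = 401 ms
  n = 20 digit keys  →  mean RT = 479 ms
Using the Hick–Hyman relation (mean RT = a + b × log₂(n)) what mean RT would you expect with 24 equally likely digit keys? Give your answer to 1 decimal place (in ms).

492.5 ms

Fit slope and intercept:
  b = (479 − 401) / (log₂ 20 − log₂ 7) = 78 / (4.3219 − 2.8074) = 51.500 ms/bit
  a = 401 − 51.500 × 2.8074 = 256.422 ms
Then RT(24) = 256.422 + 51.500 × log₂ 24 = 256.422 + 51.500 × 4.5850 ≈ 492.546 ms.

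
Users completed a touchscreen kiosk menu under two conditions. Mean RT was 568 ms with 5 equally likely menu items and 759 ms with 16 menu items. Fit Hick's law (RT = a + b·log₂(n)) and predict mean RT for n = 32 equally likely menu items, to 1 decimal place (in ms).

RT is linear in log₂ n, so two points fix the line:
  b = (759 − 568) / (log₂ 16 − log₂ 5) = 191 / (4 − 2.3219) = 113.821 ms/bit
  a = 568 − 113.821 × 2.3219 = 303.716 ms
Then RT(32) = 303.716 + 113.821 × log₂ 32 = 303.716 + 113.821 × 5 ≈ 872.821 ms.

872.8 ms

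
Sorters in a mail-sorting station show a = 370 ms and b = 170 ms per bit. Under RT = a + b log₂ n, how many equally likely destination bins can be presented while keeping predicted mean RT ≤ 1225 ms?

32

Set 370 + 170·log₂ n ≤ 1225 → log₂ n ≤ (1225 − 370)/170 = 5.0294.
So n ≤ 2^5.0294 = 32.659; the largest integer n is 32.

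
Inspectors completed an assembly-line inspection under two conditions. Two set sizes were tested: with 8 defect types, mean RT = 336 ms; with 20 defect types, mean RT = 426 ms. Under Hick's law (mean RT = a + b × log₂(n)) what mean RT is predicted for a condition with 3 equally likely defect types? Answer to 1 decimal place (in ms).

Fit slope and intercept:
  b = (426 − 336) / (log₂ 20 − log₂ 8) = 90 / (4.3219 − 3) = 68.082 ms/bit
  a = 336 − 68.082 × 3 = 131.753 ms
Then RT(3) = 131.753 + 68.082 × log₂ 3 = 131.753 + 68.082 × 1.5850 ≈ 239.661 ms.

239.7 ms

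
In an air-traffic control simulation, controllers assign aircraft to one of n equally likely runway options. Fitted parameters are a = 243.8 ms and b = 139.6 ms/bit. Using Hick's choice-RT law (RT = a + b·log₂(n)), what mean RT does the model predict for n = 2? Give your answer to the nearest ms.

383 ms

log₂(2) = 1 bits, so RT = 243.8 + 139.6 × 1 ≈ 383.400 ms.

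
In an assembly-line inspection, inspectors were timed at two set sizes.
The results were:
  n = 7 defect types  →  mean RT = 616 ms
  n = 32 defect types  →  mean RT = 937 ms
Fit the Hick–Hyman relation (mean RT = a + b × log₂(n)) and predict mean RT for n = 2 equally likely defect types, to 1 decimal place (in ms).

RT is linear in log₂ n, so two points fix the line:
  b = (937 − 616) / (log₂ 32 − log₂ 7) = 321 / (5 − 2.8074) = 146.399 ms/bit
  a = 616 − 146.399 × 2.8074 = 205.007 ms
Then RT(2) = 205.007 + 146.399 × log₂ 2 = 205.007 + 146.399 × 1 ≈ 351.406 ms.

351.4 ms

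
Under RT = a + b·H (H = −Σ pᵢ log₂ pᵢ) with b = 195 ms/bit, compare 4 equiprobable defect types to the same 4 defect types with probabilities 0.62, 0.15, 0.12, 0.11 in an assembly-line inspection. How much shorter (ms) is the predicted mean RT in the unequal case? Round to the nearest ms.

87 ms

Equiprobable entropy H₀ = log₂ 4 = 2.0000 bits.
Skewed entropy H = −Σ pᵢ log₂ pᵢ = 1.5555 bits.
ΔRT = b·(H₀ − H) = 195 × 0.4445 = 86.68 ms.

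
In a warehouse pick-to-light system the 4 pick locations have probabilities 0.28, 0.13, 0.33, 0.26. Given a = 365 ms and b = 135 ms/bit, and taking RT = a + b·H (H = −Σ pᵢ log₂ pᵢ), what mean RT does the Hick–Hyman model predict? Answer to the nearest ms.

H = 0.28·log₂(1/0.28) + 0.13·log₂(1/0.13) + 0.33·log₂(1/0.33) + 0.26·log₂(1/0.26) = 1.9300 bits.
RT = 365 + 135 × 1.9300 = 625.55 ms.

626 ms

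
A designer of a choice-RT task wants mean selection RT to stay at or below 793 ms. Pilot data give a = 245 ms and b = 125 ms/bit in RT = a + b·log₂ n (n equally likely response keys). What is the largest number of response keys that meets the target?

20

Set 245 + 125·log₂ n ≤ 793 → log₂ n ≤ (793 − 245)/125 = 4.3840.
So n ≤ 2^4.3840 = 20.879; the largest integer n is 20.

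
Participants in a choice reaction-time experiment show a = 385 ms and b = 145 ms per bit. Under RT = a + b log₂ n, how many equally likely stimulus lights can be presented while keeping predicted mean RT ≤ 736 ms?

5

145·log₂ n ≤ 736 − 385 = 351, giving log₂ n ≤ 2.4207 and n ≤ 5.354. The largest whole number is 5.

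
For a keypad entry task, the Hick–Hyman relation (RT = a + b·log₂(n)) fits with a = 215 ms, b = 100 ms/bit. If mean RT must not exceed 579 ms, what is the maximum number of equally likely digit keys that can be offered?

Set 215 + 100·log₂ n ≤ 579 → log₂ n ≤ (579 − 215)/100 = 3.6400.
So n ≤ 2^3.6400 = 12.467; the largest integer n is 12.

12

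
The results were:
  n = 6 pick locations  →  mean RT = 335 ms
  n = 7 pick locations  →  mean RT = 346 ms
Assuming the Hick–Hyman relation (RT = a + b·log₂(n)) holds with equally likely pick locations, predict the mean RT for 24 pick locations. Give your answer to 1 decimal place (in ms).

433.9 ms

RT is linear in log₂ n, so two points fix the line:
  b = (346 − 335) / (log₂ 7 − log₂ 6) = 11 / (2.8074 − 2.5850) = 49.462 ms/bit
  a = 335 − 49.462 × 2.5850 = 207.142 ms
Then RT(24) = 207.142 + 49.462 × log₂ 24 = 207.142 + 49.462 × 4.5850 ≈ 433.924 ms.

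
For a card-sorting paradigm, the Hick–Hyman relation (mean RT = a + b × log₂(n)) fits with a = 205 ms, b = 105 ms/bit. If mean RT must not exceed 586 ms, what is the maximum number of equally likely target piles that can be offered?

12

105·log₂ n ≤ 586 − 205 = 381, giving log₂ n ≤ 3.6286 and n ≤ 12.368. The largest whole number is 12.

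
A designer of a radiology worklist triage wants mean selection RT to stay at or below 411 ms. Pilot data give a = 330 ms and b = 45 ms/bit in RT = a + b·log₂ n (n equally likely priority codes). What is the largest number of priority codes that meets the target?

3

Set 330 + 45·log₂ n ≤ 411 → log₂ n ≤ (411 − 330)/45 = 1.8000.
So n ≤ 2^1.8000 = 3.482; the largest integer n is 3.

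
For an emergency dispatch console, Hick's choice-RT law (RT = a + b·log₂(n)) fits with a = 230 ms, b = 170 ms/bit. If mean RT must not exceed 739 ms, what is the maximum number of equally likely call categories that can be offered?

7

Information budget: (739 − 230)/170 = 2.9941 bits, so n ≤ 2^2.9941 = 7.967 → at most 7.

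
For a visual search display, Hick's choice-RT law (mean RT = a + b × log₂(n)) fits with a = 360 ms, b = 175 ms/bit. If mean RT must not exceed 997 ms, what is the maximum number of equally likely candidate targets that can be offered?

12

Information budget: (997 − 360)/175 = 3.6400 bits, so n ≤ 2^3.6400 = 12.467 → at most 12.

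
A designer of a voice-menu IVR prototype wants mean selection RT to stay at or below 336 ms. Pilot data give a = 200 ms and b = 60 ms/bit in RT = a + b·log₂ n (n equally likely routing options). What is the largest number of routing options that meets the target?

Set 200 + 60·log₂ n ≤ 336 → log₂ n ≤ (336 − 200)/60 = 2.2667.
So n ≤ 2^2.2667 = 4.812; the largest integer n is 4.

4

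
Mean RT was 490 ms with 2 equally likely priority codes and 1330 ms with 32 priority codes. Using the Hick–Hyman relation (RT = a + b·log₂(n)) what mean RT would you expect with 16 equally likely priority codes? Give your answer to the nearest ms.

With log₂ n on the abscissa the relation is linear; from the two conditions:
  b = (1330 − 490) / (log₂ 32 − log₂ 2) = 840 / (5 − 1) = 210 ms/bit
  a = 490 − 210 × 1 = 280 ms
Then RT(16) = 280 + 210 × log₂ 16 = 280 + 210 × 4 ≈ 1120.000 ms.

1120 ms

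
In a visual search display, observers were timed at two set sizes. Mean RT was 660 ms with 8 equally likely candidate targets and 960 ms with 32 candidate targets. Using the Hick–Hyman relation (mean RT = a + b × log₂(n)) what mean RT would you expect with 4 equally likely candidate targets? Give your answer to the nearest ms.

Solve the two-equation system in a and b:
  b = (960 − 660) / (log₂ 32 − log₂ 8) = 300 / (5 − 3) = 150 ms/bit
  a = 660 − 150 × 3 = 210 ms
Then RT(4) = 210 + 150 × log₂ 4 = 210 + 150 × 2 ≈ 510.000 ms.

510 ms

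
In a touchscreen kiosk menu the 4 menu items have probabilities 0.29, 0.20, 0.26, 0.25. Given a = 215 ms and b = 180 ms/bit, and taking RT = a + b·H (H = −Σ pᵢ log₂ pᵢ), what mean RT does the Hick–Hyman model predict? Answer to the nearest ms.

H = 0.29·log₂(1/0.29) + 0.20·log₂(1/0.20) + 0.26·log₂(1/0.26) + 0.25·log₂(1/0.25) = 1.9876 bits.
RT = 215 + 180 × 1.9876 = 572.76 ms.

573 ms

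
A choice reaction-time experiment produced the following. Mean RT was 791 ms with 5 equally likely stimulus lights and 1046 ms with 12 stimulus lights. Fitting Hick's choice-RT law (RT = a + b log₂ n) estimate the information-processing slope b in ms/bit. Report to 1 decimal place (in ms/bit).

Slope: b = (1046 − 791) / (log₂ 12 − log₂ 5) = 255/1.2630 = 201.895 ms/bit.

201.9 ms/bit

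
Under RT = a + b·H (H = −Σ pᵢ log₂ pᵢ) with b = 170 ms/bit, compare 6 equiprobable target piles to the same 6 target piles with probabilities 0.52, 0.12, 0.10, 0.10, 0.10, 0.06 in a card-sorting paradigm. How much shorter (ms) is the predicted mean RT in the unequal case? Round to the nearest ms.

83 ms

The RT saving is b·ΔH. Equiprobable H₀ = log₂(6) = 2.5850 bits; with the given probabilities H = 2.0978 bits.
b·(H₀ − H) = 170 × (2.5850 − 2.0978) = 82.83 ms.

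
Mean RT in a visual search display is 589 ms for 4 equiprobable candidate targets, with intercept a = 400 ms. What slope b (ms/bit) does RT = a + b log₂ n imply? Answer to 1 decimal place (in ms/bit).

94.5 ms/bit

b = (589 − 400) / log₂(4) = 189 / 2 = 94.500 ms/bit.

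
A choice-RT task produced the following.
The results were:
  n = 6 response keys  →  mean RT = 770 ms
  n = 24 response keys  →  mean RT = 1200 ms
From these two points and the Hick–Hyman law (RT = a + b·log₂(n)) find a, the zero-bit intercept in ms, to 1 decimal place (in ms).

Slope: b = (1200 − 770) / (log₂ 24 − log₂ 6) = 430/2.0000 = 215.000 ms/bit.
Intercept: a = 770 − 215.000·log₂(6) = 214.233 ms.

214.2 ms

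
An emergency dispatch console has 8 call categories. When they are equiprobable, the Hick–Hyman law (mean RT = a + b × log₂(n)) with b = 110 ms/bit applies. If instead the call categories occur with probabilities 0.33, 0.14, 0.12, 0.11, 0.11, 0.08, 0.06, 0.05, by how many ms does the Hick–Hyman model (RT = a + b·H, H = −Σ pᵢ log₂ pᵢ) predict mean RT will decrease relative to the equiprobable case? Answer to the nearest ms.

28 ms

The RT saving is b·ΔH. Equiprobable H₀ = log₂(8) = 3.0000 bits; with the given probabilities H = 2.7437 bits.
b·(H₀ − H) = 110 × (3.0000 − 2.7437) = 28.19 ms.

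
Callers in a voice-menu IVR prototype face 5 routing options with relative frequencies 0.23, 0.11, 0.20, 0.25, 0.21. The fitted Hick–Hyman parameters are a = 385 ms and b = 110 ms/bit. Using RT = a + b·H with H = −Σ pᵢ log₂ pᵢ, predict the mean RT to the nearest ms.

635 ms

Entropy contributions −pᵢ log₂ pᵢ: 0.4877, 0.3503, 0.4644, 0.5000, 0.4728; sum H = 2.2752 bits.
RT = a + bH = 385 + 110·2.2752 = 635.27 ms.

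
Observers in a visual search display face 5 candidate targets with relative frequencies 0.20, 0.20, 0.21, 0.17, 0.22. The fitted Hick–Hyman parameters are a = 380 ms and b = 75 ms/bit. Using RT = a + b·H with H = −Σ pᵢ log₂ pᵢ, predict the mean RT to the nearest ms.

Entropy contributions −pᵢ log₂ pᵢ: 0.4644, 0.4644, 0.4728, 0.4346, 0.4806; sum H = 2.3168 bits.
RT = a + bH = 380 + 75·2.3168 = 553.76 ms.

554 ms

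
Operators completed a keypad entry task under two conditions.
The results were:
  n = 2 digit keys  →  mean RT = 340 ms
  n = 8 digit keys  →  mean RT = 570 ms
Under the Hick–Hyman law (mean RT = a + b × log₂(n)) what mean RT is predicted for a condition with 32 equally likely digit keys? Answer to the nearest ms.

Fit slope and intercept:
  b = (570 − 340) / (log₂ 8 − log₂ 2) = 230 / (3 − 1) = 115 ms/bit
  a = 340 − 115 × 1 = 225 ms
Then RT(32) = 225 + 115 × log₂ 32 = 225 + 115 × 5 ≈ 800.000 ms.

800 ms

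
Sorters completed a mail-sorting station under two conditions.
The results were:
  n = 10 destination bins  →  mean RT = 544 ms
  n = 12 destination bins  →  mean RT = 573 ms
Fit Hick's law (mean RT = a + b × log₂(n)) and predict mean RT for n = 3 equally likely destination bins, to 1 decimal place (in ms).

Fit slope and intercept:
  b = (573 − 544) / (log₂ 12 − log₂ 10) = 29 / (3.5850 − 3.3219) = 110.252 ms/bit
  a = 544 − 110.252 × 3.3219 = 177.752 ms
Then RT(3) = 177.752 + 110.252 × log₂ 3 = 177.752 + 110.252 × 1.5850 ≈ 352.497 ms.

352.5 ms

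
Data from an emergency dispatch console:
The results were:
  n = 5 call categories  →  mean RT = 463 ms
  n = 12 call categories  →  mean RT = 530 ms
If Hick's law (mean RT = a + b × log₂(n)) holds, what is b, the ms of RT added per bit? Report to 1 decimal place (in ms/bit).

The slope on a log₂ axis is (530 − 463) / (3.5850 − 2.3219) = 53.047 ms/bit.

53.0 ms/bit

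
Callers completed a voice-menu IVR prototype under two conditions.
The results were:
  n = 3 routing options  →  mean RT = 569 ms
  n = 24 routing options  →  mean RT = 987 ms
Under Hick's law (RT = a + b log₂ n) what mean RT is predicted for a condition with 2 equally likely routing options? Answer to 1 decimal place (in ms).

With log₂ n on the abscissa the relation is linear; from the two conditions:
  b = (987 − 569) / (log₂ 24 − log₂ 3) = 418 / (4.5850 − 1.5850) = 139.333 ms/bit
  a = 569 − 139.333 × 1.5850 = 348.162 ms
Then RT(2) = 348.162 + 139.333 × log₂ 2 = 348.162 + 139.333 × 1 ≈ 487.495 ms.

487.5 ms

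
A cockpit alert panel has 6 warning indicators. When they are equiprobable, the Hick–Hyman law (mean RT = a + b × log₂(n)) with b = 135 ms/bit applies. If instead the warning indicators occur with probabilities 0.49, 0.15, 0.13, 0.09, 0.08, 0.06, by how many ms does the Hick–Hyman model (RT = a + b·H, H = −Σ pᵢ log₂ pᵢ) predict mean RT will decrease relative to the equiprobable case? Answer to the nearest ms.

Equiprobable entropy H₀ = log₂ 6 = 2.5850 bits.
Skewed entropy H = −Σ pᵢ log₂ pᵢ = 2.1452 bits.
ΔRT = b·(H₀ − H) = 135 × 0.4398 = 59.37 ms.

59 ms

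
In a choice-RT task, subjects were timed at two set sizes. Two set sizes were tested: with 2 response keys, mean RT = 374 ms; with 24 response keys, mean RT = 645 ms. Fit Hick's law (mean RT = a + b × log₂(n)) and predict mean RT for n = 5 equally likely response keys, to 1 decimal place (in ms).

RT is linear in log₂ n, so two points fix the line:
  b = (645 − 374) / (log₂ 24 − log₂ 2) = 271 / (4.5850 − 1) = 75.594 ms/bit
  a = 374 − 75.594 × 1 = 298.406 ms
Then RT(5) = 298.406 + 75.594 × log₂ 5 = 298.406 + 75.594 × 2.3219 ≈ 473.929 ms.

473.9 ms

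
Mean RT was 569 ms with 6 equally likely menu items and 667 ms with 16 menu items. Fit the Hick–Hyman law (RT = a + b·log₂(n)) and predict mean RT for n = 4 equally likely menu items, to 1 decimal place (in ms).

With log₂ n on the abscissa the relation is linear; from the two conditions:
  b = (667 − 569) / (log₂ 16 − log₂ 6) = 98 / (4 − 2.5850) = 69.256 ms/bit
  a = 569 − 69.256 × 2.5850 = 389.976 ms
Then RT(4) = 389.976 + 69.256 × log₂ 4 = 389.976 + 69.256 × 2 ≈ 528.488 ms.

528.5 ms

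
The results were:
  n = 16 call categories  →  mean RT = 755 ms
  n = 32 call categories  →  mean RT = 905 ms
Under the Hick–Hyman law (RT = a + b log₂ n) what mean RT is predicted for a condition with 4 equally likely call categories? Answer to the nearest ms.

With log₂ n on the abscissa the relation is linear; from the two conditions:
  b = (905 − 755) / (log₂ 32 − log₂ 16) = 150 / (5 − 4) = 150 ms/bit
  a = 755 − 150 × 4 = 155 ms
Then RT(4) = 155 + 150 × log₂ 4 = 155 + 150 × 2 ≈ 455.000 ms.

455 ms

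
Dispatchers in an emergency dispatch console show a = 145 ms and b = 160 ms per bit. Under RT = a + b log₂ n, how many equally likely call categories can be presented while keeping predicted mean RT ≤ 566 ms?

160·log₂ n ≤ 566 − 145 = 421, giving log₂ n ≤ 2.6313 and n ≤ 6.196. The largest whole number is 6.

6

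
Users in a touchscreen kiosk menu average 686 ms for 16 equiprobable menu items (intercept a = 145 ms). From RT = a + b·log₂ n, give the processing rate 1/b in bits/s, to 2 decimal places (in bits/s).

b = (686 − 145)/log₂ 16 = 541/4 = 135.250 ms per bit = 0.13525 s/bit; the reciprocal is 7.394 bits/s.

7.39 bits/s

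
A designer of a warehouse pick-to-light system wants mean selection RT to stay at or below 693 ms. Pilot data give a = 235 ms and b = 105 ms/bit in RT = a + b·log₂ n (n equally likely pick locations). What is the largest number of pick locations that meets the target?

20

Set 235 + 105·log₂ n ≤ 693 → log₂ n ≤ (693 − 235)/105 = 4.3619.
So n ≤ 2^4.3619 = 20.562; the largest integer n is 20.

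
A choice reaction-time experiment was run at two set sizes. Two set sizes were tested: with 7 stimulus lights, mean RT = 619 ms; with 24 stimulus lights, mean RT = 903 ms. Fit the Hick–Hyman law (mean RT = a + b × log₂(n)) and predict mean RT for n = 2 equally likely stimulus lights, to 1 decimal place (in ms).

Solve the two-equation system in a and b:
  b = (903 − 619) / (log₂ 24 − log₂ 7) = 284 / (4.5850 − 2.8074) = 159.765 ms/bit
  a = 619 − 159.765 × 2.8074 = 170.482 ms
Then RT(2) = 170.482 + 159.765 × log₂ 2 = 170.482 + 159.765 × 1 ≈ 330.247 ms.

330.2 ms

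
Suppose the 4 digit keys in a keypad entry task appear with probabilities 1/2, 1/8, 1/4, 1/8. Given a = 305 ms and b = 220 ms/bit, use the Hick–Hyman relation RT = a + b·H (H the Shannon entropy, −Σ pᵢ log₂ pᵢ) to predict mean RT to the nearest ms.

Each term −pᵢ log₂ pᵢ: 0.5·1 + 0.125·3 + 0.25·2 + 0.125·3; summed, H = 1.750 bits.
Mean RT = a + bH = 305 + 220·1.750 = 690.00 ms.

690 ms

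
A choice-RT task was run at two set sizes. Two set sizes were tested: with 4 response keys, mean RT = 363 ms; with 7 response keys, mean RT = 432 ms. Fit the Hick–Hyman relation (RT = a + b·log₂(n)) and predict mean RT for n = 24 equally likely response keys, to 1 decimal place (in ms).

583.9 ms

Fit slope and intercept:
  b = (432 − 363) / (log₂ 7 − log₂ 4) = 69 / (2.8074 − 2) = 85.464 ms/bit
  a = 363 − 85.464 × 2 = 192.071 ms
Then RT(24) = 192.071 + 85.464 × log₂ 24 = 192.071 + 85.464 × 4.5850 ≈ 583.922 ms.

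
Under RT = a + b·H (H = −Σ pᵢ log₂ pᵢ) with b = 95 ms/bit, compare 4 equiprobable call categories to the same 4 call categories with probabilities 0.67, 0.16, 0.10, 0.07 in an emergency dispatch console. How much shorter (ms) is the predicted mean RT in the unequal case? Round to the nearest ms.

56 ms

The RT saving is b·ΔH. Equiprobable H₀ = log₂(4) = 2.0000 bits; with the given probabilities H = 1.4109 bits.
b·(H₀ − H) = 95 × (2.0000 − 1.4109) = 55.97 ms.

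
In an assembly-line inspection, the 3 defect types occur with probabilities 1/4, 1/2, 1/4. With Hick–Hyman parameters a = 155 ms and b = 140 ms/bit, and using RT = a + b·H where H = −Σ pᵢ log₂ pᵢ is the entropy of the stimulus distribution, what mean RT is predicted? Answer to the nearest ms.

Each term −pᵢ log₂ pᵢ: 0.25·2 + 0.5·1 + 0.25·2; summed, H = 1.500 bits.
Mean RT = a + bH = 155 + 140·1.500 = 365.00 ms.

365 ms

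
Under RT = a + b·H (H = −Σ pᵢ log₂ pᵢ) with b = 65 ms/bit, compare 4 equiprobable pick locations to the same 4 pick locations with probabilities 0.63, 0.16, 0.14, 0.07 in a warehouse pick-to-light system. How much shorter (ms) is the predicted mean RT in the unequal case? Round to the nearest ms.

Equiprobable entropy H₀ = log₂ 4 = 2.0000 bits.
Skewed entropy H = −Σ pᵢ log₂ pᵢ = 1.5086 bits.
ΔRT = b·(H₀ − H) = 65 × 0.4914 = 31.94 ms.

32 ms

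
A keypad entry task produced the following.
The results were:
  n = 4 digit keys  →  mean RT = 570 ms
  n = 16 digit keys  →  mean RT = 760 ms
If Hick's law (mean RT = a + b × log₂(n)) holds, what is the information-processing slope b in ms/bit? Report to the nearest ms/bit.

95 ms/bit

b = (RT₂ − RT₁)/(log₂ n₂ − log₂ n₁) = (760 − 570)/(4 − 2) = 95 ms/bit.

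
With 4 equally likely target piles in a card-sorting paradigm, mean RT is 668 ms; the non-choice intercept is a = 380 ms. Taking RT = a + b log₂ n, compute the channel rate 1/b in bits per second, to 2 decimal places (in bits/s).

Choice component = 668 − 380 = 288 ms over log₂(4) = 2 bits.
b = 288 / 2 = 144.000 ms/bit, so 1/b = 6.944 bits/s.

6.94 bits/s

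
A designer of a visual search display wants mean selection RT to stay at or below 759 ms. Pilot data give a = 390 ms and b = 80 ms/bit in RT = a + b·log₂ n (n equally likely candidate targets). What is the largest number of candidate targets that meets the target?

24

Information budget: (759 − 390)/80 = 4.6125 bits, so n ≤ 2^4.6125 = 24.463 → at most 24.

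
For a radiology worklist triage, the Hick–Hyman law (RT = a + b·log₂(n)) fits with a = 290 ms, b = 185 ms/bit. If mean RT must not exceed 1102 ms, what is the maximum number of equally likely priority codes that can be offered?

20

Information budget: (1102 − 290)/185 = 4.3892 bits, so n ≤ 2^4.3892 = 20.955 → at most 20.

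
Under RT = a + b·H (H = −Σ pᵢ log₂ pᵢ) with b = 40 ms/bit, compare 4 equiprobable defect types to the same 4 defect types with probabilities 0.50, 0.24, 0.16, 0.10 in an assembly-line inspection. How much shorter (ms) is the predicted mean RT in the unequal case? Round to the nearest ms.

The RT saving is b·ΔH. Equiprobable H₀ = log₂(4) = 2.0000 bits; with the given probabilities H = 1.7493 bits.
b·(H₀ − H) = 40 × (2.0000 − 1.7493) = 10.03 ms.

10 ms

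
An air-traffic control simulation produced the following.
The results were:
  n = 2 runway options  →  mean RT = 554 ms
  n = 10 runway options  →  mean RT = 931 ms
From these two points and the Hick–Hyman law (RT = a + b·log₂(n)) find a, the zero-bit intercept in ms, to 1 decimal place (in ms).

b = (RT₂ − RT₁)/(log₂ n₂ − log₂ n₁) = (931 − 554)/(3.3219 − 1) = 162.365 ms/bit.
Intercept: a = 554 − 162.365·log₂(2) = 391.635 ms.

391.6 ms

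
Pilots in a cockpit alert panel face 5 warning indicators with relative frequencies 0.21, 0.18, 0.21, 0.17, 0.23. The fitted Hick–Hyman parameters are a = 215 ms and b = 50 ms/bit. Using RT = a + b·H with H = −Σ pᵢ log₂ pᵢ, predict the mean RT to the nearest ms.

Entropy contributions −pᵢ log₂ pᵢ: 0.4728, 0.4453, 0.4728, 0.4346, 0.4877; sum H = 2.3132 bits.
RT = a + bH = 215 + 50·2.3132 = 330.66 ms.

331 ms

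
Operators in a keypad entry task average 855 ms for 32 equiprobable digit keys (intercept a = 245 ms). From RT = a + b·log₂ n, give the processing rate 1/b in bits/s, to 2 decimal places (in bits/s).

8.20 bits/s

Choice component = 855 − 245 = 610 ms over log₂(32) = 5 bits.
b = 610 / 5 = 122.000 ms/bit, so 1/b = 8.197 bits/s.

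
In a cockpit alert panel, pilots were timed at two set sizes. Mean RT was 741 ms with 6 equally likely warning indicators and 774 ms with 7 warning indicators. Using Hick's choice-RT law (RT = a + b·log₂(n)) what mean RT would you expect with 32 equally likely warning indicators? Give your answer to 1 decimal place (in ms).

Fit slope and intercept:
  b = (774 − 741) / (log₂ 7 − log₂ 6) = 33 / (2.8074 − 2.5850) = 148.386 ms/bit
  a = 741 − 148.386 × 2.5850 = 357.427 ms
Then RT(32) = 357.427 + 148.386 × log₂ 32 = 357.427 + 148.386 × 5 ≈ 1099.359 ms.

1099.4 ms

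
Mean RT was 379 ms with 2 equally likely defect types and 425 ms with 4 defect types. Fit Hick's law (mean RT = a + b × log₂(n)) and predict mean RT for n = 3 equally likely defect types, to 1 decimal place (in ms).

405.9 ms

Fit slope and intercept:
  b = (425 − 379) / (log₂ 4 − log₂ 2) = 46 / (2 − 1) = 46.000 ms/bit
  a = 379 − 46.000 × 1 = 333.000 ms
Then RT(3) = 333.000 + 46.000 × log₂ 3 = 333.000 + 46.000 × 1.5850 ≈ 405.908 ms.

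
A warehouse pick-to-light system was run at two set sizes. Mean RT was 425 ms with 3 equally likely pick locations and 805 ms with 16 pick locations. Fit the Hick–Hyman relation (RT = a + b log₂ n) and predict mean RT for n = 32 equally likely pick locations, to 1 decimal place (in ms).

962.3 ms

RT is linear in log₂ n, so two points fix the line:
  b = (805 − 425) / (log₂ 16 − log₂ 3) = 380 / (4 − 1.5850) = 157.347 ms/bit
  a = 425 − 157.347 × 1.5850 = 175.610 ms
Then RT(32) = 175.610 + 157.347 × log₂ 32 = 175.610 + 157.347 × 5 ≈ 962.347 ms.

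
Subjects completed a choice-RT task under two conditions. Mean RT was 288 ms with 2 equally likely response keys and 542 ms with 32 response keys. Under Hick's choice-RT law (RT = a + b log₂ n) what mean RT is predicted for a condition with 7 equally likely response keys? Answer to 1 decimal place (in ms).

402.8 ms

Solve the two-equation system in a and b:
  b = (542 − 288) / (log₂ 32 − log₂ 2) = 254 / (5 − 1) = 63.500 ms/bit
  a = 288 − 63.500 × 1 = 224.500 ms
Then RT(7) = 224.500 + 63.500 × log₂ 7 = 224.500 + 63.500 × 2.8074 ≈ 402.767 ms.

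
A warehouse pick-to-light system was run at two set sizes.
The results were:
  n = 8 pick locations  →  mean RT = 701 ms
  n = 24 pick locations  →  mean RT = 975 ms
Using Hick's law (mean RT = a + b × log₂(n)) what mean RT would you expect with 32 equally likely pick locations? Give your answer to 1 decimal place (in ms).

Solve the two-equation system in a and b:
  b = (975 − 701) / (log₂ 24 − log₂ 8) = 274 / (4.5850 − 3) = 172.875 ms/bit
  a = 701 − 172.875 × 3 = 182.376 ms
Then RT(32) = 182.376 + 172.875 × log₂ 32 = 182.376 + 172.875 × 5 ≈ 1046.750 ms.

1046.7 ms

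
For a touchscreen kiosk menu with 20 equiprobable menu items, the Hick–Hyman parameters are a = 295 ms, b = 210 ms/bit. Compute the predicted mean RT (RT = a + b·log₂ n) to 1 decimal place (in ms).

log₂(20) = 4.3219 bits, so RT = 295 + 210 × 4.3219 ≈ 1202.605 ms.

1202.6 ms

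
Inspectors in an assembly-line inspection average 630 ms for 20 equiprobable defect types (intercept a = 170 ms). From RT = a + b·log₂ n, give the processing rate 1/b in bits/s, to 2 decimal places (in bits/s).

Choice component = 630 − 170 = 460 ms over log₂(20) = 4.3219 bits.
b = 460 / 4.3219 = 106.434 ms/bit, so 1/b = 9.395 bits/s.

9.40 bits/s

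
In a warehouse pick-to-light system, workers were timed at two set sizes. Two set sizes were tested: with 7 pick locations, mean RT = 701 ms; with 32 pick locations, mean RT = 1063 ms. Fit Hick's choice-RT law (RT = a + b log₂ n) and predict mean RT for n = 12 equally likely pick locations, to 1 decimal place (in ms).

829.4 ms

Fit slope and intercept:
  b = (1063 − 701) / (log₂ 32 − log₂ 7) = 362 / (5 − 2.8074) = 165.097 ms/bit
  a = 701 − 165.097 × 2.8074 = 237.513 ms
Then RT(12) = 237.513 + 165.097 × log₂ 12 = 237.513 + 165.097 × 3.5850 ≈ 829.381 ms.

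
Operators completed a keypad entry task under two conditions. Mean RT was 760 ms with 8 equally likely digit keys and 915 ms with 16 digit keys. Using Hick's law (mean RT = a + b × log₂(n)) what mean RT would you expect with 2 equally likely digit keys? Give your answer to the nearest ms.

450 ms

RT is linear in log₂ n, so two points fix the line:
  b = (915 − 760) / (log₂ 16 − log₂ 8) = 155 / (4 − 3) = 155 ms/bit
  a = 760 − 155 × 3 = 295 ms
Then RT(2) = 295 + 155 × log₂ 2 = 295 + 155 × 1 ≈ 450.000 ms.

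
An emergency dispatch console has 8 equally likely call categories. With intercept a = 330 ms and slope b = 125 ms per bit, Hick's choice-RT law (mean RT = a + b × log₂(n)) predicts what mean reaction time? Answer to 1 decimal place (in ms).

log₂(8) = 3 bits, so RT = 330 + 125 × 3 ≈ 705.000 ms.

705.0 ms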